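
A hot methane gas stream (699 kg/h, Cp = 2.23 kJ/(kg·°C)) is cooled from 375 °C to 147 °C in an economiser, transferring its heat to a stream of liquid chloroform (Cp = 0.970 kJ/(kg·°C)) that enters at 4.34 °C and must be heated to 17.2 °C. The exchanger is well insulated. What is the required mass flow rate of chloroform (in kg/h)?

ṁ_c = 28500 kg/h

Heat released by hot stream: Q = 699 × 2.23 × (375 − 147) = 355400 kJ/h
Energy balance on cold side (adiabatic exchanger): Q = ṁ_c·Cp_c·(T_c,out − T_c,in)
ṁ_c = 355400 / [0.970 × (17.2 − 4.34)] = 28491 kg/h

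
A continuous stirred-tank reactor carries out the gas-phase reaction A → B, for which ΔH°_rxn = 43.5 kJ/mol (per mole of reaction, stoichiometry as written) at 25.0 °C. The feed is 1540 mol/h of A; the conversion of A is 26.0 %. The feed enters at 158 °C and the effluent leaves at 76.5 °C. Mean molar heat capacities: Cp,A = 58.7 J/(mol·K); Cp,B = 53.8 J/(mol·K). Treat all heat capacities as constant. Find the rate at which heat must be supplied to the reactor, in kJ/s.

Q_in = 2.76 kJ/s

Extent of reaction ξ = 0.260 × 1540 = 400.4 mol/h
Reaction term: ξ·ΔH°_rxn = 400.4 × 43.5 = 17417 kJ/h
Sensible, feed 158→25 °C: -12023 kJ/h
Outlet flows (mol/h): A 1139.6, B 400.4
Sensible, products 25→76.5 °C: 4554.5 kJ/h
Q = ΔH = 9948.9 kJ/h = 2.7636 kW
Heat supplied = 2.7636 kJ/s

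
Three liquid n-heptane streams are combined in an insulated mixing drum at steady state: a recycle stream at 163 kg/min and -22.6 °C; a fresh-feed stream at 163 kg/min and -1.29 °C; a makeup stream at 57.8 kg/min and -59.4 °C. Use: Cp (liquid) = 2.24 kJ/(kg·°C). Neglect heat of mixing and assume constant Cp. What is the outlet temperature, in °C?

T_out = -19.1 °C

Adiabatic, steady state ⇒ Σ ṁᵢCp,ᵢ(T_out − Tᵢ) = 0
Σ ṁᵢCp,ᵢTᵢ = 163×2.24×-22.6 + 163×2.24×-1.29 + 57.8×2.24×-59.4 = -16413
Σ ṁᵢCp,ᵢ = 163×2.24 + 163×2.24 + 57.8×2.24 = 859.71
T_out = -16413 / 859.71 = -19.092 °C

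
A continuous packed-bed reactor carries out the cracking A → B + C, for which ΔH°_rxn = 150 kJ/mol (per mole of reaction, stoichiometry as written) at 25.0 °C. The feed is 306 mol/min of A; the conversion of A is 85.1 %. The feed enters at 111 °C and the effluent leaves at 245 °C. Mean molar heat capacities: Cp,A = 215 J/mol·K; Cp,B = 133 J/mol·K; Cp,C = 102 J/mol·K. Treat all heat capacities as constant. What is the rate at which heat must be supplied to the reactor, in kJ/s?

Q_in = 817 kJ/s

Extent of reaction ξ = 0.851 × 306 = 260.41 mol/min
Reaction term: ξ·ΔH°_rxn = 260.41 × 150 = 39061 kJ/min
Sensible, feed 111→25 °C: -5657.9 kJ/min
Outlet flows (mol/min): A 45.594, B 260.41, C 260.41
Sensible, products 25→245 °C: 15620 kJ/min
Q = ΔH = 49023 kJ/min = 817.04 kW
Heat supplied = 817.04 kJ/s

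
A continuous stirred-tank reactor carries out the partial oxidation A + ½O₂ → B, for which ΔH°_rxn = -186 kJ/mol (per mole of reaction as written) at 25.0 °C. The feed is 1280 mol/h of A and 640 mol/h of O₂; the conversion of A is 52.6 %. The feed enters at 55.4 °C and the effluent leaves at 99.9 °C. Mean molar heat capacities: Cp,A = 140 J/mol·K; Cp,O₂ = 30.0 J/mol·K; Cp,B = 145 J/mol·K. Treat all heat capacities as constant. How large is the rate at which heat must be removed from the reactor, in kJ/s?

Extent of reaction ξ = 0.526 × 1280 = 673.28 mol/h
Reaction term: ξ·ΔH°_rxn = 673.28 × -186 = -125230 kJ/h
Sensible, feed 55.4→25 °C: -6031.4 kJ/h
Outlet flows (mol/h): A 606.72, O₂ 303.36, B 673.28
Sensible, products 25→99.9 °C: 14356 kJ/h
Q = ΔH = -116910 kJ/h = -32.474 kW
Heat removed = 32.474 kJ/s

Q_out = 32.5 kJ/s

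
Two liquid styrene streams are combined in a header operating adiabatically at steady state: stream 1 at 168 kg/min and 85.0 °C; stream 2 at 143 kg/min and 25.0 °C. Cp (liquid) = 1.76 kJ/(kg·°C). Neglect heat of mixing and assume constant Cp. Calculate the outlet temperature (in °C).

Energy balance with Q = 0: Σ ṁᵢCp,ᵢ(T_out − Tᵢ) = 0
Σ ṁᵢCp,ᵢTᵢ = 168×1.76×85.0 + 143×1.76×25.0 = 31425
Σ ṁᵢCp,ᵢ = 168×1.76 + 143×1.76 = 547.36
T_out = 31425 / 547.36 = 57.412 °C

T_out = 57.4 °C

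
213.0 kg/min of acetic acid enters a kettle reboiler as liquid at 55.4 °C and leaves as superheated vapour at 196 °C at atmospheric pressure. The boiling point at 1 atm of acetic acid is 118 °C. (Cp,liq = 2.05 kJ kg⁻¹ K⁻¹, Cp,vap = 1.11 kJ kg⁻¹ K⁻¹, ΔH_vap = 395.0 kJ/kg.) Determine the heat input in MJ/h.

Q = 7790 MJ/h

liquid 55.4→118 °C: 128.33 kJ/kg
vaporisation at 118 °C: 395 kJ/kg
vapour 118→196 °C: 86.58 kJ/kg
Δh = 128.33 + 395 + 86.58 = 609.91 kJ/kg
Q = ṁ·Δh = 213.0 kg/min × 609.91 kJ/kg = 129910 kJ/min
|Q| = 2165.2 kW = 7794.6 MJ/h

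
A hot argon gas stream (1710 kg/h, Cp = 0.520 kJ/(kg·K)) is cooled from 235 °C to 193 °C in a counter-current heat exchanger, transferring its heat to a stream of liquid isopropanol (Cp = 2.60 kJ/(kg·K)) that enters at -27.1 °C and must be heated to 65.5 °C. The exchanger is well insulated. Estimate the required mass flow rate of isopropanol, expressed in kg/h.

ṁ_c = 155 kg/h

Heat released by hot stream: Q = 1710 × 0.520 × (235 − 193) = 37346 kJ/h
Energy balance on cold side (adiabatic exchanger): Q = ṁ_c·Cp_c·(T_c,out − T_c,in)
ṁ_c = 37346 / [2.60 × (65.5 − -27.1)] = 155.12 kg/h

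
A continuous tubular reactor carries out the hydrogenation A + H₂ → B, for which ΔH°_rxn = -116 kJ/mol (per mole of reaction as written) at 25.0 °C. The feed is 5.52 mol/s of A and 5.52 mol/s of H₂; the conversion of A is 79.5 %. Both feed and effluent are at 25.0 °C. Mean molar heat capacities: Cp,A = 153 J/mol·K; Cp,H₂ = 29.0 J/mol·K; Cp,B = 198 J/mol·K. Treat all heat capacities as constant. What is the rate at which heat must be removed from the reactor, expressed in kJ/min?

Q_out = 30500 kJ/min

Extent of reaction ξ = 0.795 × 5.52 = 4.3884 mol/s
Reaction term: ξ·ΔH°_rxn = 4.3884 × -116 = -509.05 kJ/s
Q = ΔH = -509.05 kJ/s = -509.05 kW
Heat removed = 30543 kJ/min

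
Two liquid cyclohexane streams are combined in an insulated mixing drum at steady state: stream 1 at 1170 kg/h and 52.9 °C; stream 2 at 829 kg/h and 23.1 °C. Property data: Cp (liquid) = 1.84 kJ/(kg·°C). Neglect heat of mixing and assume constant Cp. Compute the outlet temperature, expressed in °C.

No heat crosses the boundary, so H_out = H_in.
T_out = Σ ṁᵢCp,ᵢTᵢ / Σ ṁᵢCp,ᵢ
      = 149120 / 3678.2 = 40.542 °C

T_out = 40.5 °C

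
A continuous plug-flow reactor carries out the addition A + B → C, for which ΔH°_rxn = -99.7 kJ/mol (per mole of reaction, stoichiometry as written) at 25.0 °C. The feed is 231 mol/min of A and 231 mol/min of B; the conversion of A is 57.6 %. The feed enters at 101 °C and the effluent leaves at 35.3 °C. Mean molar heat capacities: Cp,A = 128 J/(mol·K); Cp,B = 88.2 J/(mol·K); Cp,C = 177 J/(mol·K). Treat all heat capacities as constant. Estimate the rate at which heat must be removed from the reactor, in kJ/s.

Extent of reaction ξ = 0.576 × 231 = 133.06 mol/min
Reaction term: ξ·ΔH°_rxn = 133.06 × -99.7 = -13266 kJ/min
Sensible, feed 101→25 °C: -3795.6 kJ/min
Outlet flows (mol/min): A 97.944, B 97.944, C 133.06
Sensible, products 25→35.3 °C: 460.68 kJ/min
Q = ΔH = -16601 kJ/min = -276.68 kW
Heat removed = 276.68 kJ/s

Q_out = 277 kJ/s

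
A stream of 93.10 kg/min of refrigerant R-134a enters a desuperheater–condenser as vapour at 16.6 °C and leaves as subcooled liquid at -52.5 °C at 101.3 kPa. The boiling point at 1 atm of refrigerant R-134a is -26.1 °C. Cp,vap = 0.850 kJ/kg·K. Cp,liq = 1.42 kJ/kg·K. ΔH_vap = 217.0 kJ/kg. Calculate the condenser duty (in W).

Q_c = 451000 W

vapour 16.6→-26.1 °C: -36.295 kJ/kg
condensation at -26.1 °C: -217 kJ/kg
liquid -26.1→-52.5 °C: -37.488 kJ/kg
Δh = -36.295 + -217 + -37.488 = -290.78 kJ/kg
Q = ṁ·Δh = 93.10 kg/min × -290.78 kJ/kg = -27072 kJ/min
|Q| = 451.2 kW = 451200 W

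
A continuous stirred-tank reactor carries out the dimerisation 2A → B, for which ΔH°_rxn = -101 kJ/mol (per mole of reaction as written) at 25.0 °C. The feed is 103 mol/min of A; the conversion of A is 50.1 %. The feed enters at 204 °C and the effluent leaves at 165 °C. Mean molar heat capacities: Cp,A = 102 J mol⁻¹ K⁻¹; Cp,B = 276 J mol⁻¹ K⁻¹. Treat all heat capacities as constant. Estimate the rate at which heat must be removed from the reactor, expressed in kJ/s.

Q_out = 45.9 kJ/s

Extent of reaction ξ = 0.501 × 103 / 2 = 25.802 mol/min
Reaction term: ξ·ΔH°_rxn = 25.802 × -101 = -2606 kJ/min
Sensible, feed 204→25 °C: -1880.6 kJ/min
Outlet flows (mol/min): A 51.397, B 25.802
Sensible, products 25→165 °C: 1730.9 kJ/min
Q = ΔH = -2755.6 kJ/min = -45.927 kW
Heat removed = 45.927 kJ/s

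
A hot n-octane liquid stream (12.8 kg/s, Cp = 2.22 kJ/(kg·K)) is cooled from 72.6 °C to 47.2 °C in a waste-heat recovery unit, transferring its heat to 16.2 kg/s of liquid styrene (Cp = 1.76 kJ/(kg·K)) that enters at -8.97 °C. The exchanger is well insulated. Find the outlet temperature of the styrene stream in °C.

Heat released by hot stream: Q = 12.8 × 2.22 × (72.6 − 47.2) = 721.77 kJ/s
Energy balance on cold side (adiabatic exchanger): Q = ṁ_c·Cp_c·(T_c,out − T_c,in)
T_c,out = -8.97 + 721.77/(16.2 × 1.76) = 16.344 °C

T_c,out = 16.3 °C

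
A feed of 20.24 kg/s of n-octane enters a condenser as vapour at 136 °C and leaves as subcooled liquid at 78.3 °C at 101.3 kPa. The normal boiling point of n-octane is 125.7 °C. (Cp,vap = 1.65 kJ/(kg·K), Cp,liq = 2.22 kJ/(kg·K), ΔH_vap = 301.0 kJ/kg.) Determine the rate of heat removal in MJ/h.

Q_c = 30800 MJ/h

vapour 136→125.7 °C: -16.995 kJ/kg
condensation at 125.7 °C: -301 kJ/kg
liquid 125.7→78.3 °C: -105.23 kJ/kg
Δh = -16.995 + -301 + -105.23 = -423.22 kJ/kg
Q = ṁ·Δh = 20.24 kg/s × -423.22 kJ/kg = -8566 kJ/s
|Q| = 8566 kW = 30838 MJ/h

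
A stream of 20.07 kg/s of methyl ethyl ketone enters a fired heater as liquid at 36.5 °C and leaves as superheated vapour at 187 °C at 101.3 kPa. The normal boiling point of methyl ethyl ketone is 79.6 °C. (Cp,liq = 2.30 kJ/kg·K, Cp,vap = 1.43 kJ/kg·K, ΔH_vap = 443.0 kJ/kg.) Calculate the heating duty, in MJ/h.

liquid 36.5→79.6 °C: 99.13 kJ/kg
vaporisation at 79.6 °C: 443 kJ/kg
vapour 79.6→187 °C: 153.58 kJ/kg
Δh = 99.13 + 443 + 153.58 = 695.71 kJ/kg
Q = ṁ·Δh = 20.07 kg/s × 695.71 kJ/kg = 13963 kJ/s
|Q| = 13963 kW = 50267 MJ/h

Q = 50300 MJ/h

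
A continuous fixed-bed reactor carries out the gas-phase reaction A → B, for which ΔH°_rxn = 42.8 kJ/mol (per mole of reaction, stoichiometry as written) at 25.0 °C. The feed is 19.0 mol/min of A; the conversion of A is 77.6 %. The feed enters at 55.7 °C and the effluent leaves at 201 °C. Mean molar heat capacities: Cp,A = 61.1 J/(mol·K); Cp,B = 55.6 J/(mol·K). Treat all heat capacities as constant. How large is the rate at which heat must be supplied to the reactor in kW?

Q_in = 13.1 kW

Extent of reaction ξ = 0.776 × 19.0 = 14.744 mol/min
Reaction term: ξ·ΔH°_rxn = 14.744 × 42.8 = 631.04 kJ/min
Sensible, feed 55.7→25 °C: -35.64 kJ/min
Outlet flows (mol/min): A 4.256, B 14.744
Sensible, products 25→201 °C: 190.05 kJ/min
Q = ΔH = 785.45 kJ/min = 13.091 kW
Heat supplied = 13.091 kW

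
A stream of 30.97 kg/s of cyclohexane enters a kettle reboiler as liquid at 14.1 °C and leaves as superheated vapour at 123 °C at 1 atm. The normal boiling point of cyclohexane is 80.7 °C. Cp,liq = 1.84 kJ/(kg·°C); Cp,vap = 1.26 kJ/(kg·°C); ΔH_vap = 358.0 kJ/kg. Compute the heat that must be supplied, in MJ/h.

liquid 14.1→80.7 °C: 122.54 kJ/kg
vaporisation at 80.7 °C: 358 kJ/kg
vapour 80.7→123 °C: 53.298 kJ/kg
Δh = 122.54 + 358 + 53.298 = 533.84 kJ/kg
Q = ṁ·Δh = 30.97 kg/s × 533.84 kJ/kg = 16533 kJ/s
|Q| = 16533 kW = 59519 MJ/h

Q = 59500 MJ/h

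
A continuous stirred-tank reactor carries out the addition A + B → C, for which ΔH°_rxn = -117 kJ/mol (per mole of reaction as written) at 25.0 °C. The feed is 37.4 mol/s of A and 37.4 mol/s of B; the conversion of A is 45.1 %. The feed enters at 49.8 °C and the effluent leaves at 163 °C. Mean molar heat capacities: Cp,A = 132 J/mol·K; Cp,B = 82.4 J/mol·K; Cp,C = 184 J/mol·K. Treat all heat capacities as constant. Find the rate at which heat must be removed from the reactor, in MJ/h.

Q_out = 4090 MJ/h

Extent of reaction ξ = 0.451 × 37.4 = 16.867 mol/s
Reaction term: ξ·ΔH°_rxn = 16.867 × -117 = -1973.5 kJ/s
Sensible, feed 49.8→25 °C: -198.86 kJ/s
Outlet flows (mol/s): A 20.533, B 20.533, C 16.867
Sensible, products 25→163 °C: 1035.8 kJ/s
Q = ΔH = -1136.5 kJ/s = -1136.5 kW
Heat removed = 4091.6 MJ/h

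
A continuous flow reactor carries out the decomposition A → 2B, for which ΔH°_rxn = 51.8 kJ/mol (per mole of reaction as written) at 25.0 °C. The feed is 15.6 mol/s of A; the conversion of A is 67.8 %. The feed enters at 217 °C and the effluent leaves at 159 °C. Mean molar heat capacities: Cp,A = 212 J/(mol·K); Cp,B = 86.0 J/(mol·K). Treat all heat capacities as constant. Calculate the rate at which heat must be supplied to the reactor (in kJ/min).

Q_in = 18000 kJ/min

Extent of reaction ξ = 0.678 × 15.6 = 10.577 mol/s
Reaction term: ξ·ΔH°_rxn = 10.577 × 51.8 = 547.88 kJ/s
Sensible, feed 217→25 °C: -634.98 kJ/s
Outlet flows (mol/s): A 5.0232, B 21.154
Sensible, products 25→159 °C: 386.47 kJ/s
Q = ΔH = 299.37 kJ/s = 299.37 kW
Heat supplied = 17962 kJ/min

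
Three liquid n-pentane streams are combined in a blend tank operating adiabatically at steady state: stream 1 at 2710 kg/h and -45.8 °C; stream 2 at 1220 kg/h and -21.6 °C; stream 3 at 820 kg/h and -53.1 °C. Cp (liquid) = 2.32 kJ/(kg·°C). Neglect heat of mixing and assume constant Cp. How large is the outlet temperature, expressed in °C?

Energy balance with Q = 0: Σ ṁᵢCp,ᵢ(T_out − Tᵢ) = 0
Σ ṁᵢCp,ᵢTᵢ = 2710×2.32×-45.8 + 1220×2.32×-21.6 + 820×2.32×-53.1 = -450110
Σ ṁᵢCp,ᵢ = 2710×2.32 + 1220×2.32 + 820×2.32 = 11020
T_out = -450110 / 11020 = -40.845 °C

T_out = -40.8 °C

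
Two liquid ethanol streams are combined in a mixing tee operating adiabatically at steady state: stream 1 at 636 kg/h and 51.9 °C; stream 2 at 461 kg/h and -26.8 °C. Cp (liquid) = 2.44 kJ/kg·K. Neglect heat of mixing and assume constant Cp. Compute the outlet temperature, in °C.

Adiabatic, steady state ⇒ Σ ṁᵢCp,ᵢ(T_out − Tᵢ) = 0
Σ ṁᵢCp,ᵢTᵢ = 636×2.44×51.9 + 461×2.44×-26.8 = 50395
Σ ṁᵢCp,ᵢ = 636×2.44 + 461×2.44 = 2676.7
T_out = 50395 / 2676.7 = 18.827 °C

T_out = 18.8 °C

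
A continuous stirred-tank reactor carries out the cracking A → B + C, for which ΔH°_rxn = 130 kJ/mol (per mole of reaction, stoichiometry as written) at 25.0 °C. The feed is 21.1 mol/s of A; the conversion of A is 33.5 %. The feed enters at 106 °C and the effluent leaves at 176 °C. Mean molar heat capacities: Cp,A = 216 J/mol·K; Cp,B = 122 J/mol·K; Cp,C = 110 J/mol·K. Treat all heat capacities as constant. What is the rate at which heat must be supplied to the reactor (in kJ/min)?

Extent of reaction ξ = 0.335 × 21.1 = 7.0685 mol/s
Reaction term: ξ·ΔH°_rxn = 7.0685 × 130 = 918.91 kJ/s
Sensible, feed 106→25 °C: -369.17 kJ/s
Outlet flows (mol/s): A 14.032, B 7.0685, C 7.0685
Sensible, products 25→176 °C: 705.28 kJ/s
Q = ΔH = 1255 kJ/s = 1255 kW
Heat supplied = 75301 kJ/min

Q_in = 75300 kJ/min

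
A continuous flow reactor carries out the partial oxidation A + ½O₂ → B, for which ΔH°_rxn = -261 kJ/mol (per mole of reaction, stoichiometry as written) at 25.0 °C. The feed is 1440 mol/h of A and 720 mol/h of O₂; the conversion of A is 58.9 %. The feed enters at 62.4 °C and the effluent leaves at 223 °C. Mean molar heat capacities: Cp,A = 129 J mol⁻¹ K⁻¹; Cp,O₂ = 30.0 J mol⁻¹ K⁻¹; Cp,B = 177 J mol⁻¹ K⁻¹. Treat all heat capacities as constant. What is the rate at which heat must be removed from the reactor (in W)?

Extent of reaction ξ = 0.589 × 1440 = 848.16 mol/h
Reaction term: ξ·ΔH°_rxn = 848.16 × -261 = -221370 kJ/h
Sensible, feed 62.4→25 °C: -7755.3 kJ/h
Outlet flows (mol/h): A 591.84, O₂ 295.92, B 848.16
Sensible, products 25→223 °C: 46599 kJ/h
Q = ΔH = -182530 kJ/h = -50.702 kW
Heat removed = 50702 W

Q_out = 50700 W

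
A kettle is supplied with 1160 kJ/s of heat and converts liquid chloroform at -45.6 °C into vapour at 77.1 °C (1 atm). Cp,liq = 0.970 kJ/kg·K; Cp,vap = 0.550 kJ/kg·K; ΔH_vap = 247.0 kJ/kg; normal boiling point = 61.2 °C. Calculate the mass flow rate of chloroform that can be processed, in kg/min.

ṁ = 194 kg/min

Δh = 0.970×(61.2−-45.6) + 247.0 + 0.550×(77.1−61.2) = 359.34 kJ/kg
Q = 1160 kJ/s = 1160 kJ/s = 69600 kJ/min
ṁ = Q/Δh = 69600 / 359.34 = 193.69 kg/min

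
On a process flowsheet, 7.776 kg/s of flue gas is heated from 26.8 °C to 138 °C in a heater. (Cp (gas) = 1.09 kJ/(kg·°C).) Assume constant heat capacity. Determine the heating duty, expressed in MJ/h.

Q = 3390 MJ/h

Q = ṁ·Cp·ΔT = 7.776 × 1.09 × (138 − 26.8) = 942.51 kJ/s
Heating duty = 3393 MJ/h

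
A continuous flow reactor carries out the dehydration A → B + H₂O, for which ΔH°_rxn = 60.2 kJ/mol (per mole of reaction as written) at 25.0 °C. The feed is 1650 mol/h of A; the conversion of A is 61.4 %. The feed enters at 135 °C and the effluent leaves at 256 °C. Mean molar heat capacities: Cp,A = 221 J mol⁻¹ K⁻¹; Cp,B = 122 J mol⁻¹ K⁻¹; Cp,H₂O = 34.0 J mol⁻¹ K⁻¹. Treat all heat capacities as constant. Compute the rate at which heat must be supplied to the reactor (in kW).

Extent of reaction ξ = 0.614 × 1650 = 1013.1 mol/h
Reaction term: ξ·ΔH°_rxn = 1013.1 × 60.2 = 60989 kJ/h
Sensible, feed 135→25 °C: -40112 kJ/h
Outlet flows (mol/h): A 636.9, B 1013.1, H₂O 1013.1
Sensible, products 25→256 °C: 69022 kJ/h
Q = ΔH = 89900 kJ/h = 24.972 kW
Heat supplied = 24.972 kW

Q_in = 25.0 kW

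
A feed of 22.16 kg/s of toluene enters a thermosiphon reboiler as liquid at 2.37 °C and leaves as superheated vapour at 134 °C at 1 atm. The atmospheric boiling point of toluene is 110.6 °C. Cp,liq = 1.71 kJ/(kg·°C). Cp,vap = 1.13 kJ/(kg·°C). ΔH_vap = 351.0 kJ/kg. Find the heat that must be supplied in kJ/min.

Q = 748000 kJ/min

liquid 2.37→110.6 °C: 185.07 kJ/kg
vaporisation at 110.6 °C: 351 kJ/kg
vapour 110.6→134 °C: 26.442 kJ/kg
Δh = 185.07 + 351 + 26.442 = 562.52 kJ/kg
Q = ṁ·Δh = 22.16 kg/s × 562.52 kJ/kg = 12465 kJ/s
|Q| = 12465 kW = 747920 kJ/min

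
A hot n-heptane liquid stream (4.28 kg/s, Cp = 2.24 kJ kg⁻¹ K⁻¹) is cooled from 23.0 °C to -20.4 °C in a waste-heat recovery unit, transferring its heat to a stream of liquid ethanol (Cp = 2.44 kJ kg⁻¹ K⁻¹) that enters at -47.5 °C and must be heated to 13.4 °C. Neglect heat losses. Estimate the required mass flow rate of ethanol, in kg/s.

ṁ_c = 2.80 kg/s

Heat released by hot stream: Q = 4.28 × 2.24 × (23.0 − -20.4) = 416.08 kJ/s
Energy balance on cold side (adiabatic exchanger): Q = ṁ_c·Cp_c·(T_c,out − T_c,in)
ṁ_c = 416.08 / [2.44 × (13.4 − -47.5)] = 2.8001 kg/s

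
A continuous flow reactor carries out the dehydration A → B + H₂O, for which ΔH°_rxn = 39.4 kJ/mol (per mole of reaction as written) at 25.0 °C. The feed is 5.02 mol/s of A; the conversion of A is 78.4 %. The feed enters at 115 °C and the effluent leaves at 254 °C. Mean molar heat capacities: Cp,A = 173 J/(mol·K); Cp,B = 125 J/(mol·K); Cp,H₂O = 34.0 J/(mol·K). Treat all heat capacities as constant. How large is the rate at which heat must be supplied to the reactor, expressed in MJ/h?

Q_in = 947 MJ/h

Extent of reaction ξ = 0.784 × 5.02 = 3.9357 mol/s
Reaction term: ξ·ΔH°_rxn = 3.9357 × 39.4 = 155.07 kJ/s
Sensible, feed 115→25 °C: -78.161 kJ/s
Outlet flows (mol/s): A 1.0843, B 3.9357, H₂O 3.9357
Sensible, products 25→254 °C: 186.26 kJ/s
Q = ΔH = 263.16 kJ/s = 263.16 kW
Heat supplied = 947.39 MJ/h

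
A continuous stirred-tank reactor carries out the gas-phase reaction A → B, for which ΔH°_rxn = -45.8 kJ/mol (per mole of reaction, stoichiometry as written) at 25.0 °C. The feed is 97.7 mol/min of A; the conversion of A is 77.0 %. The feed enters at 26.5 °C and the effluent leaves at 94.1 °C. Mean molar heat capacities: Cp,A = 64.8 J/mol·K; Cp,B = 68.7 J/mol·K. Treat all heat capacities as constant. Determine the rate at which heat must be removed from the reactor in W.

Q_out = 50000 W

Extent of reaction ξ = 0.770 × 97.7 = 75.229 mol/min
Reaction term: ξ·ΔH°_rxn = 75.229 × -45.8 = -3445.5 kJ/min
Sensible, feed 26.5→25 °C: -9.4964 kJ/min
Outlet flows (mol/min): A 22.471, B 75.229
Sensible, products 25→94.1 °C: 457.74 kJ/min
Q = ΔH = -2997.2 kJ/min = -49.954 kW
Heat removed = 49954 W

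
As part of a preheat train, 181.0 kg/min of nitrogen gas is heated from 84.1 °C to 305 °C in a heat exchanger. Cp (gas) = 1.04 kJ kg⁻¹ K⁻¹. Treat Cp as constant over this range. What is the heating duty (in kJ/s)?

Q = ṁ·Cp·ΔT = 181.0 × 1.04 × (305 − 84.1) = 41582 kJ/min
Converting: 41582 / 60 s = 693.04 kW

Q = 693 kJ/s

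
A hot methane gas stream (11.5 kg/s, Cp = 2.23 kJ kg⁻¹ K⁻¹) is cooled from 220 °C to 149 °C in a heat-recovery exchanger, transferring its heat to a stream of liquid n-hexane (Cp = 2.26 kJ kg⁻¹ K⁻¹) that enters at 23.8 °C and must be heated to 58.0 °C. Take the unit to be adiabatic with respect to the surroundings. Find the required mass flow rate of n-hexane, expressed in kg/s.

ṁ_c = 23.6 kg/s

Heat released by hot stream: Q = 11.5 × 2.23 × (220 − 149) = 1820.8 kJ/s
Energy balance on cold side (adiabatic exchanger): Q = ṁ_c·Cp_c·(T_c,out − T_c,in)
ṁ_c = 1820.8 / [2.26 × (58.0 − 23.8)] = 23.557 kg/s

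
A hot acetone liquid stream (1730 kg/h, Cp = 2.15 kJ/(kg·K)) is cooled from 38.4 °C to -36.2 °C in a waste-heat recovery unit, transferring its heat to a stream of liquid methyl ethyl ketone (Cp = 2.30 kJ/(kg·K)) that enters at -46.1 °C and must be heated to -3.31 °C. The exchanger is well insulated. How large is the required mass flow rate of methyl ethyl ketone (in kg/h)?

ṁ_c = 2820 kg/h

Heat released by hot stream: Q = 1730 × 2.15 × (38.4 − -36.2) = 277470 kJ/h
Energy balance on cold side (adiabatic exchanger): Q = ṁ_c·Cp_c·(T_c,out − T_c,in)
ṁ_c = 277470 / [2.30 × (-3.31 − -46.1)] = 2819.4 kg/h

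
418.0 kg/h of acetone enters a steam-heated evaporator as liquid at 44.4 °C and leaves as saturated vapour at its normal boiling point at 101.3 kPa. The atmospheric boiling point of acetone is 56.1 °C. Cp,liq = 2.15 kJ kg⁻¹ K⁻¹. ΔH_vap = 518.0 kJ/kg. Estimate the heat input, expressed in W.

Q = 63100 W

liquid 44.4→56.1 °C: 25.155 kJ/kg
vaporisation at 56.1 °C: 518 kJ/kg
Δh = 25.155 + 518 = 543.15 kJ/kg
Q = ṁ·Δh = 418.0 kg/h × 543.15 kJ/kg = 227040 kJ/h
|Q| = 63.066 kW = 63066 W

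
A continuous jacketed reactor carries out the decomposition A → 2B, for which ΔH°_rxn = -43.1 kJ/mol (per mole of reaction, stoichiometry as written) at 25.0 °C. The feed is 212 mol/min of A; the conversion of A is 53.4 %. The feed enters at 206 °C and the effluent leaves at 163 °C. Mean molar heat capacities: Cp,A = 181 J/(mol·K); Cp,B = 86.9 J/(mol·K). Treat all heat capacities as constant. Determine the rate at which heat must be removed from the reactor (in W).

Extent of reaction ξ = 0.534 × 212 = 113.21 mol/min
Reaction term: ξ·ΔH°_rxn = 113.21 × -43.1 = -4879.3 kJ/min
Sensible, feed 206→25 °C: -6945.3 kJ/min
Outlet flows (mol/min): A 98.792, B 226.42
Sensible, products 25→163 °C: 5182.9 kJ/min
Q = ΔH = -6641.7 kJ/min = -110.7 kW
Heat removed = 110700 W

Q_out = 111000 W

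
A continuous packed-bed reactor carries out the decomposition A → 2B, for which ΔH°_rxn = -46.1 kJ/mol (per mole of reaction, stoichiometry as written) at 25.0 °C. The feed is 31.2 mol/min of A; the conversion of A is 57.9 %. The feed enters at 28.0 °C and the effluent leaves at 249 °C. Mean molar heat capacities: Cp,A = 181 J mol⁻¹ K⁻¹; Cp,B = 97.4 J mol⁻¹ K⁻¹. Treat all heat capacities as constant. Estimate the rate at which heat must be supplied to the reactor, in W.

Q_in = 7850 W

Extent of reaction ξ = 0.579 × 31.2 = 18.065 mol/min
Reaction term: ξ·ΔH°_rxn = 18.065 × -46.1 = -832.79 kJ/min
Sensible, feed 28.0→25 °C: -16.942 kJ/min
Outlet flows (mol/min): A 13.135, B 36.13
Sensible, products 25→249 °C: 1320.8 kJ/min
Q = ΔH = 471.09 kJ/min = 7.8514 kW
Heat supplied = 7851.4 W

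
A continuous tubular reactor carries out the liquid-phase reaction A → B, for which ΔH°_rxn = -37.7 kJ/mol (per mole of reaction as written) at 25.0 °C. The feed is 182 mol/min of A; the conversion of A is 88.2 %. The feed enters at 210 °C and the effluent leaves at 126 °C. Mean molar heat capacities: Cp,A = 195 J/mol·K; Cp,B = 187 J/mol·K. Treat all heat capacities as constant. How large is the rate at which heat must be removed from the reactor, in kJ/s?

Q_out = 153 kJ/s

Extent of reaction ξ = 0.882 × 182 = 160.52 mol/min
Reaction term: ξ·ΔH°_rxn = 160.52 × -37.7 = -6051.8 kJ/min
Sensible, feed 210→25 °C: -6565.6 kJ/min
Outlet flows (mol/min): A 21.476, B 160.52
Sensible, products 25→126 °C: 3454.8 kJ/min
Q = ΔH = -9162.6 kJ/min = -152.71 kW
Heat removed = 152.71 kJ/s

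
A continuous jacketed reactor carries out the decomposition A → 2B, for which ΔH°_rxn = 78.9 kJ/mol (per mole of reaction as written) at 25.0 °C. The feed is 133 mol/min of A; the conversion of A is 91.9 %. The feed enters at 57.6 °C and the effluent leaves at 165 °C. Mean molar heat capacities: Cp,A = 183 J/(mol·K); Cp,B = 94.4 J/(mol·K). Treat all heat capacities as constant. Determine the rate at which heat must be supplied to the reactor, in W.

Q_in = 206000 W

Extent of reaction ξ = 0.919 × 133 = 122.23 mol/min
Reaction term: ξ·ΔH°_rxn = 122.23 × 78.9 = 9643.7 kJ/min
Sensible, feed 57.6→25 °C: -793.45 kJ/min
Outlet flows (mol/min): A 10.773, B 244.45
Sensible, products 25→165 °C: 3506.7 kJ/min
Q = ΔH = 12357 kJ/min = 205.95 kW
Heat supplied = 205950 W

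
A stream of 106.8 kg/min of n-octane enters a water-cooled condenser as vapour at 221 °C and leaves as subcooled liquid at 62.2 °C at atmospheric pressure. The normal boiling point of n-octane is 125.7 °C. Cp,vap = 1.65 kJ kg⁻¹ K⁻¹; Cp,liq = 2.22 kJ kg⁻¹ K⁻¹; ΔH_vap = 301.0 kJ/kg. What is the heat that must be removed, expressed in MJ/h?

Q_c = 3840 MJ/h

vapour 221→125.7 °C: -157.24 kJ/kg
condensation at 125.7 °C: -301 kJ/kg
liquid 125.7→62.2 °C: -140.97 kJ/kg
Δh = -157.24 + -301 + -140.97 = -599.21 kJ/kg
Q = ṁ·Δh = 106.8 kg/min × -599.21 kJ/kg = -63996 kJ/min
|Q| = 1066.6 kW = 3839.8 MJ/h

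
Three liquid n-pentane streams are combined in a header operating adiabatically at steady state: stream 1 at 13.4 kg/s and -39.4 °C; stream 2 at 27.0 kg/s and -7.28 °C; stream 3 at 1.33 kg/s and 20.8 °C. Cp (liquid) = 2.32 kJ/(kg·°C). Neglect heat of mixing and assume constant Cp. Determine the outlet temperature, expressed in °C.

T_out = -16.7 °C

Adiabatic, steady state ⇒ Σ ṁᵢCp,ᵢ(T_out − Tᵢ) = 0
Σ ṁᵢCp,ᵢTᵢ = 13.4×2.32×-39.4 + 27.0×2.32×-7.28 + 1.33×2.32×20.8 = -1616.7
Σ ṁᵢCp,ᵢ = 13.4×2.32 + 27.0×2.32 + 1.33×2.32 = 96.814
T_out = -1616.7 / 96.814 = -16.699 °C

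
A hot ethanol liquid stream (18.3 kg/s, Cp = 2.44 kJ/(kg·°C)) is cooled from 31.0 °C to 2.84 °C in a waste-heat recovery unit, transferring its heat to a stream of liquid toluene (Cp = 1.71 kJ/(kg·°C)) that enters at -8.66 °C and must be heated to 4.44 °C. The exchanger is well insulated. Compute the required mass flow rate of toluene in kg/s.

Heat released by hot stream: Q = 18.3 × 2.44 × (31.0 − 2.84) = 1257.4 kJ/s
Energy balance on cold side (adiabatic exchanger): Q = ṁ_c·Cp_c·(T_c,out − T_c,in)
ṁ_c = 1257.4 / [1.71 × (4.44 − -8.66)] = 56.131 kg/s

ṁ_c = 56.1 kg/s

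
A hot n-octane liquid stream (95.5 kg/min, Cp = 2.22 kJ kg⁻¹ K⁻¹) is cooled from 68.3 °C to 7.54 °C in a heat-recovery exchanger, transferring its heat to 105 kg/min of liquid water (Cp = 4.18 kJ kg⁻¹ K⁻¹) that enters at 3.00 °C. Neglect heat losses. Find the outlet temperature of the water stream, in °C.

Heat released by hot stream: Q = 95.5 × 2.22 × (68.3 − 7.54) = 12882 kJ/min
Energy balance on cold side (adiabatic exchanger): Q = ṁ_c·Cp_c·(T_c,out − T_c,in)
T_c,out = 3.00 + 12882/(105 × 4.18) = 32.35 °C

T_c,out = 32.4 °C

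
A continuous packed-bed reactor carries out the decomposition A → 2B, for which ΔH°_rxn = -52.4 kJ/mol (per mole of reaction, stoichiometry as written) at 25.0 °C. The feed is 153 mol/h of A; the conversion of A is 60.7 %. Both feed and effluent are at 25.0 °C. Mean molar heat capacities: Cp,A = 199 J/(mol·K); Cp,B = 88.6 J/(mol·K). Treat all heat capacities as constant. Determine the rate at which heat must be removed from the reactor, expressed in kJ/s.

Q_out = 1.35 kJ/s

Extent of reaction ξ = 0.607 × 153 = 92.871 mol/h
Reaction term: ξ·ΔH°_rxn = 92.871 × -52.4 = -4866.4 kJ/h
Q = ΔH = -4866.4 kJ/h = -1.3518 kW
Heat removed = 1.3518 kJ/s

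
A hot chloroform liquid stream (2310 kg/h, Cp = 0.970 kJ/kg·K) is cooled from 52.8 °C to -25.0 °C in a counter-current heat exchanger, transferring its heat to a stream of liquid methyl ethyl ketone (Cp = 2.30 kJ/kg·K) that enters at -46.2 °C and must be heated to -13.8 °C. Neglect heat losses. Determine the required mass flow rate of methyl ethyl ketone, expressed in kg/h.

Heat released by hot stream: Q = 2310 × 0.970 × (52.8 − -25.0) = 174330 kJ/h
Energy balance on cold side (adiabatic exchanger): Q = ṁ_c·Cp_c·(T_c,out − T_c,in)
ṁ_c = 174330 / [2.30 × (-13.8 − -46.2)] = 2339.3 kg/h

ṁ_c = 2340 kg/h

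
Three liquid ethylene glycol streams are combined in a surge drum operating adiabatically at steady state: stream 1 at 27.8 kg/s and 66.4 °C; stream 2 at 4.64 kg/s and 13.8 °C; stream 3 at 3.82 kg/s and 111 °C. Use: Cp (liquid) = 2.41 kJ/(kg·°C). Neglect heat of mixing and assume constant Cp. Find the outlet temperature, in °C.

No heat crosses the boundary, so H_out = H_in.
Σ ṁᵢCp,ᵢTᵢ = 27.8×2.41×66.4 + 4.64×2.41×13.8 + 3.82×2.41×111 = 5624.9
Σ ṁᵢCp,ᵢ = 27.8×2.41 + 4.64×2.41 + 3.82×2.41 = 87.387
T_out = 5624.9 / 87.387 = 64.368 °C

T_out = 64.4 °C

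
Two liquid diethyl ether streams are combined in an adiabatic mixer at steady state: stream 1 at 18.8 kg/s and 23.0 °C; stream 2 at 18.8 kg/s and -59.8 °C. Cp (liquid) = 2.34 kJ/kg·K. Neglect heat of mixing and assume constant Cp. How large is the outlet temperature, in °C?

T_out = -18.4 °C

Energy balance with Q = 0: Σ ṁᵢCp,ᵢ(T_out − Tᵢ) = 0
T_out = Σ ṁᵢCp,ᵢTᵢ / Σ ṁᵢCp,ᵢ
      = -1618.9 / 87.984 = -18.4 °C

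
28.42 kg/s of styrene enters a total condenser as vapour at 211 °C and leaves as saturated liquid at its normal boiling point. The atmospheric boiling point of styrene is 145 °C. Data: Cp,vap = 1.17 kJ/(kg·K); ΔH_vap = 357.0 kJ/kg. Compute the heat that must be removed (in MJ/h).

vapour 211→145 °C: -77.22 kJ/kg
condensation at 145 °C: -357 kJ/kg
Δh = -77.22 + -357 = -434.22 kJ/kg
Q = ṁ·Δh = 28.42 kg/s × -434.22 kJ/kg = -12341 kJ/s
|Q| = 12341 kW = 44426 MJ/h

Q_c = 44400 MJ/h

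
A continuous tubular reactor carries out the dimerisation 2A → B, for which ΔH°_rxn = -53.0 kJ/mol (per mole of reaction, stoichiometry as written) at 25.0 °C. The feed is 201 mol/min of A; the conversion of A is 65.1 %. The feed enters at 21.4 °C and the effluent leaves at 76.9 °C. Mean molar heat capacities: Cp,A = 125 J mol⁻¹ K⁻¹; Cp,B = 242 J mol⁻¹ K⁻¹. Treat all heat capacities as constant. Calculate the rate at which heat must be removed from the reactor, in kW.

Extent of reaction ξ = 0.651 × 201 / 2 = 65.425 mol/min
Reaction term: ξ·ΔH°_rxn = 65.425 × -53.0 = -3467.6 kJ/min
Sensible, feed 21.4→25 °C: 90.45 kJ/min
Outlet flows (mol/min): A 70.149, B 65.425
Sensible, products 25→76.9 °C: 1276.8 kJ/min
Q = ΔH = -2100.3 kJ/min = -35.005 kW
Heat removed = 35.005 kW

Q_out = 35.0 kW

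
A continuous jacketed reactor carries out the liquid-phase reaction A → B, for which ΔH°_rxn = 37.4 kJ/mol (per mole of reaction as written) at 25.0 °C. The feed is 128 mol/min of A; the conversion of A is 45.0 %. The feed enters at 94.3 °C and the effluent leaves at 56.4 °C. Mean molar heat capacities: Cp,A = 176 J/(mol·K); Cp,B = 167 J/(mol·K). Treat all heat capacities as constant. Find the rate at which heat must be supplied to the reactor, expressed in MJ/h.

Extent of reaction ξ = 0.450 × 128 = 57.6 mol/min
Reaction term: ξ·ΔH°_rxn = 57.6 × 37.4 = 2154.2 kJ/min
Sensible, feed 94.3→25 °C: -1561.2 kJ/min
Outlet flows (mol/min): A 70.4, B 57.6
Sensible, products 25→56.4 °C: 691.1 kJ/min
Q = ΔH = 1284.2 kJ/min = 21.403 kW
Heat supplied = 77.049 MJ/h

Q_in = 77.0 MJ/h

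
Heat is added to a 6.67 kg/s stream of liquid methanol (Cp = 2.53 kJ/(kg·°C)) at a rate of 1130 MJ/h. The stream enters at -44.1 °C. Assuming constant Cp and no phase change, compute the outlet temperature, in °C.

Q = 1130 MJ/h = 313.89 kJ/s
ΔT = Q/(ṁ·Cp) = 313.89/(6.67×2.53) = 18.601 K
T_out = -44.1 + 18.601 = -25.499 °C

T_out = -25.5 °C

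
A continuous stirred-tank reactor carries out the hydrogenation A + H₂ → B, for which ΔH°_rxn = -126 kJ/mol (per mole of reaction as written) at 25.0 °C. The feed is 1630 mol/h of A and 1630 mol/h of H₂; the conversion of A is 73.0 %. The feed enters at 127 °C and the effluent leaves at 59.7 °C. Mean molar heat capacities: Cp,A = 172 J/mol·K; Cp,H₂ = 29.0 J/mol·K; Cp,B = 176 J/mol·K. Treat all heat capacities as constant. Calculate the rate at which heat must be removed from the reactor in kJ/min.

Q_out = 2880 kJ/min

Extent of reaction ξ = 0.730 × 1630 = 1189.9 mol/h
Reaction term: ξ·ΔH°_rxn = 1189.9 × -126 = -149930 kJ/h
Sensible, feed 127→25 °C: -33418 kJ/h
Outlet flows (mol/h): A 440.1, H₂ 440.1, B 1189.9
Sensible, products 25→59.7 °C: 10337 kJ/h
Q = ΔH = -173010 kJ/h = -48.058 kW
Heat removed = 2883.5 kJ/min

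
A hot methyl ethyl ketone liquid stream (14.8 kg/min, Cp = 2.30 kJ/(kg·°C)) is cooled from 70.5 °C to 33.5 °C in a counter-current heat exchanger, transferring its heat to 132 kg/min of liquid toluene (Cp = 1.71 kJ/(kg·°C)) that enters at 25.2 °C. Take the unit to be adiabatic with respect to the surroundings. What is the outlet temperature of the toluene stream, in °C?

Heat released by hot stream: Q = 14.8 × 2.30 × (70.5 − 33.5) = 1259.5 kJ/min
Energy balance on cold side (adiabatic exchanger): Q = ṁ_c·Cp_c·(T_c,out − T_c,in)
T_c,out = 25.2 + 1259.5/(132 × 1.71) = 30.78 °C

T_c,out = 30.8 °C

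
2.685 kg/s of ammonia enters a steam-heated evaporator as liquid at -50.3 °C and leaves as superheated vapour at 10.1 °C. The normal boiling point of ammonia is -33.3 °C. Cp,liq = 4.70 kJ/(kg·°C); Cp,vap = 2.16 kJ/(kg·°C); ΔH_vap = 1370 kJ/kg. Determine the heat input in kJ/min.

liquid -50.3→-33.3 °C: 79.9 kJ/kg
vaporisation at -33.3 °C: 1370 kJ/kg
vapour -33.3→10.1 °C: 93.744 kJ/kg
Δh = 79.9 + 1370 + 93.744 = 1543.6 kJ/kg
Q = ṁ·Δh = 2.685 kg/s × 1543.6 kJ/kg = 4144.7 kJ/s
|Q| = 4144.7 kW = 248680 kJ/min

Q = 249000 kJ/min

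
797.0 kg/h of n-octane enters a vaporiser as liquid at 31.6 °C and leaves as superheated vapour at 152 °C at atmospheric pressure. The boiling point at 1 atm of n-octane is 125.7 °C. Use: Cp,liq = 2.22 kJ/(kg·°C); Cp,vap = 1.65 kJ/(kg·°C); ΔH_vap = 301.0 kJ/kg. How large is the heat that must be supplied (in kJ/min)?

Q = 7350 kJ/min

liquid 31.6→125.7 °C: 208.9 kJ/kg
vaporisation at 125.7 °C: 301 kJ/kg
vapour 125.7→152 °C: 43.395 kJ/kg
Δh = 208.9 + 301 + 43.395 = 553.3 kJ/kg
Q = ṁ·Δh = 797.0 kg/h × 553.3 kJ/kg = 440980 kJ/h
|Q| = 122.49 kW = 7349.6 kJ/min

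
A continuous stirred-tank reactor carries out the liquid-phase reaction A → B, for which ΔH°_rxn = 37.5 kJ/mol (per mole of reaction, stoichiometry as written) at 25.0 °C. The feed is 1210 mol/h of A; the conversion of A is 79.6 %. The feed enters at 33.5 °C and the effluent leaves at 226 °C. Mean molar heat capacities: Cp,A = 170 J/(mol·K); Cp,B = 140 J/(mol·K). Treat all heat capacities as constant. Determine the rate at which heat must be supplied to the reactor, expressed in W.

Q_in = 19400 W

Extent of reaction ξ = 0.796 × 1210 = 963.16 mol/h
Reaction term: ξ·ΔH°_rxn = 963.16 × 37.5 = 36118 kJ/h
Sensible, feed 33.5→25 °C: -1748.5 kJ/h
Outlet flows (mol/h): A 246.84, B 963.16
Sensible, products 25→226 °C: 35538 kJ/h
Q = ΔH = 69908 kJ/h = 19.419 kW
Heat supplied = 19419 W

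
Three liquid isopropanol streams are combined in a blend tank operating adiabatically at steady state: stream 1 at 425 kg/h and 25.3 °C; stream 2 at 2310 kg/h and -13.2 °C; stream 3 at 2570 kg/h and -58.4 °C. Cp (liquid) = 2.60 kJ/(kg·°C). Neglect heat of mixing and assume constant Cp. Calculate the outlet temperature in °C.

Energy balance with Q = 0: Σ ṁᵢCp,ᵢ(T_out − Tᵢ) = 0
Σ ṁᵢCp,ᵢTᵢ = 425×2.60×25.3 + 2310×2.60×-13.2 + 2570×2.60×-58.4 = -441550
Σ ṁᵢCp,ᵢ = 425×2.60 + 2310×2.60 + 2570×2.60 = 13793
T_out = -441550 / 13793 = -32.013 °C

T_out = -32.0 °C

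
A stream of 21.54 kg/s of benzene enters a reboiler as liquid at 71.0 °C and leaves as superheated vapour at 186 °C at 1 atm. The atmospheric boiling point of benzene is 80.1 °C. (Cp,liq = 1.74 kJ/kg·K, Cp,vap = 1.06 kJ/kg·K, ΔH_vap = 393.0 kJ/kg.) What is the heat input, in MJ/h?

liquid 71.0→80.1 °C: 15.834 kJ/kg
vaporisation at 80.1 °C: 393 kJ/kg
vapour 80.1→186 °C: 112.25 kJ/kg
Δh = 15.834 + 393 + 112.25 = 521.09 kJ/kg
Q = ṁ·Δh = 21.54 kg/s × 521.09 kJ/kg = 11224 kJ/s
|Q| = 11224 kW = 40407 MJ/h

Q = 40400 MJ/h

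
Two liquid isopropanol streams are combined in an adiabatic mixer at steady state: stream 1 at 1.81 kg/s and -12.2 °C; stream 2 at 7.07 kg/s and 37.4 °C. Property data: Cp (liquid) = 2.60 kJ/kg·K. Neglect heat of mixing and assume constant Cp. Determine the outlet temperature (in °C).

Adiabatic, steady state ⇒ Σ ṁᵢCp,ᵢ(T_out − Tᵢ) = 0
Σ ṁᵢCp,ᵢTᵢ = 1.81×2.60×-12.2 + 7.07×2.60×37.4 = 630.07
Σ ṁᵢCp,ᵢ = 1.81×2.60 + 7.07×2.60 = 23.088
T_out = 630.07 / 23.088 = 27.29 °C

T_out = 27.3 °C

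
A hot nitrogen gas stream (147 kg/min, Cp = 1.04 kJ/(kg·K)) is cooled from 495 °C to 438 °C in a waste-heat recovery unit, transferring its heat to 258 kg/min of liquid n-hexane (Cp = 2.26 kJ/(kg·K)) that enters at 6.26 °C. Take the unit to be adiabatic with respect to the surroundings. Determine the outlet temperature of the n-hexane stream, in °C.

T_c,out = 21.2 °C

Heat released by hot stream: Q = 147 × 1.04 × (495 − 438) = 8714.2 kJ/min
Energy balance on cold side (adiabatic exchanger): Q = ṁ_c·Cp_c·(T_c,out − T_c,in)
T_c,out = 6.26 + 8714.2/(258 × 2.26) = 21.205 °C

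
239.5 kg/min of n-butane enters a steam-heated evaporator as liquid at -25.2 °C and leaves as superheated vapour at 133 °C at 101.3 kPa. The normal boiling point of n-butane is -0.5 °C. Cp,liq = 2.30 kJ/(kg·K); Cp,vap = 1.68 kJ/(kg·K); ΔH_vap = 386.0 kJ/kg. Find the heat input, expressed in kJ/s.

Q = 2660 kJ/s

liquid -25.2→-0.5 °C: 56.81 kJ/kg
vaporisation at -0.5 °C: 386 kJ/kg
vapour -0.5→133 °C: 224.28 kJ/kg
Δh = 56.81 + 386 + 224.28 = 667.09 kJ/kg
Q = ṁ·Δh = 239.5 kg/min × 667.09 kJ/kg = 159770 kJ/min
|Q| = 2662.8 kW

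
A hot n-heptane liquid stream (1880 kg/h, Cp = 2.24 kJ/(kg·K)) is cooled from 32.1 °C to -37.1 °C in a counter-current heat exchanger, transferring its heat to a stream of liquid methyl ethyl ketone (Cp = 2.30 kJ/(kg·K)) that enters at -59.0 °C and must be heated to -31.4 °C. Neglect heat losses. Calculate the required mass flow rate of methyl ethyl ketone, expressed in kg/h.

Heat released by hot stream: Q = 1880 × 2.24 × (32.1 − -37.1) = 291420 kJ/h
Energy balance on cold side (adiabatic exchanger): Q = ṁ_c·Cp_c·(T_c,out − T_c,in)
ṁ_c = 291420 / [2.30 × (-31.4 − -59.0)] = 4590.7 kg/h

ṁ_c = 4590 kg/h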